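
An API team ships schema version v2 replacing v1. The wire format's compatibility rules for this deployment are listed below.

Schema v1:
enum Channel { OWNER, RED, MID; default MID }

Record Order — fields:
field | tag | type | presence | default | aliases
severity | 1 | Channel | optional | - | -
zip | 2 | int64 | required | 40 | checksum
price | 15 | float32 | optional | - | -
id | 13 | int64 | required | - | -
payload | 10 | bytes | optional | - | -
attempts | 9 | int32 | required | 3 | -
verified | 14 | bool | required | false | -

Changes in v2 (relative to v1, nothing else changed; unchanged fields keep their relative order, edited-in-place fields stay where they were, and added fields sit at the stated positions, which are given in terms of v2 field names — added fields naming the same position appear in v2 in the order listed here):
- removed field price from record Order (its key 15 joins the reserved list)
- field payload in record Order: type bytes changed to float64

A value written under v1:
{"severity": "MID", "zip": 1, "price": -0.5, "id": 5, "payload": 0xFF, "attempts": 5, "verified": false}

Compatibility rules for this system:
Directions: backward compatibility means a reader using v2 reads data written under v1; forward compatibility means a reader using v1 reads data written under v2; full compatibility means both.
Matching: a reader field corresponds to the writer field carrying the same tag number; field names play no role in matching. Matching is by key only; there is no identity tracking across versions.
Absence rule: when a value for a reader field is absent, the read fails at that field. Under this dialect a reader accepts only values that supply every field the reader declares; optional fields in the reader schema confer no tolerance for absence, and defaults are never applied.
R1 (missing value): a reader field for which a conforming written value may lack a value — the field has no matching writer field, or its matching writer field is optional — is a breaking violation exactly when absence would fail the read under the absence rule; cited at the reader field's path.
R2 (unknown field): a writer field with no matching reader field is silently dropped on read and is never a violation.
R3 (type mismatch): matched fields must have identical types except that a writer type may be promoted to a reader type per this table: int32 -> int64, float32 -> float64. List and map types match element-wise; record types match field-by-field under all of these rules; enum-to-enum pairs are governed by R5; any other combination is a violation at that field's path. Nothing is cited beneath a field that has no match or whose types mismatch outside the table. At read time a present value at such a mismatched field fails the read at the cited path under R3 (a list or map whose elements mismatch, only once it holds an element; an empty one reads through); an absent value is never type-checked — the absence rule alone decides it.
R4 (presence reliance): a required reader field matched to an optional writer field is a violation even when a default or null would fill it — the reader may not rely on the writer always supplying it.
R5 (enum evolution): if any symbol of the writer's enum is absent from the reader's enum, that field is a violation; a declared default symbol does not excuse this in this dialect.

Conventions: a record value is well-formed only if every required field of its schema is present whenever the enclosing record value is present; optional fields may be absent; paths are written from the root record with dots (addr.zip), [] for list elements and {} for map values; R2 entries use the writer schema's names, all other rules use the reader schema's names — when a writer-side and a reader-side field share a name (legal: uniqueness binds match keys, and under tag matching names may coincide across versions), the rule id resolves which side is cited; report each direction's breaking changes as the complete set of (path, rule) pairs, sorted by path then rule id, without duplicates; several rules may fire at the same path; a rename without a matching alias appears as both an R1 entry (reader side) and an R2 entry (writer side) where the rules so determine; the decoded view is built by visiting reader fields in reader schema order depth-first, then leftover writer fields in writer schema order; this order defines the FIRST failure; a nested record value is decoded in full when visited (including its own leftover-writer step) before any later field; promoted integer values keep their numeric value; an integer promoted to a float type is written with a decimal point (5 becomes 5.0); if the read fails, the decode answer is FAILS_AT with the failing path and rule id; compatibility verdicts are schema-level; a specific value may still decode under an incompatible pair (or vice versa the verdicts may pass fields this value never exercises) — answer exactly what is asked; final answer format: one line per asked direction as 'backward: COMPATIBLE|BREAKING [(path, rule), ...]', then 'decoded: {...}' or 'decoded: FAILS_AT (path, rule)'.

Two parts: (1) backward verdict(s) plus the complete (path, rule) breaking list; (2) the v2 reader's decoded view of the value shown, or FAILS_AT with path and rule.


the writer's type comes first in each Order pair
backward on Order — v2 reading data written by v1:
  severity <- severity (Channel -> Channel, writer optional)
  zip <- zip (int64 -> int64, writer required)
  id <- id (int64 -> int64, writer required)
  payload <- payload (bytes -> float64, writer optional)
  attempts <- attempts (int32 -> int32, writer required)
  verified <- verified (bool -> bool, writer required)
  writer field price has no reader counterpart
  rule R1 violated at payload
  rule R3 violated at payload
  rule R1 violated at severity
  => backward verdict for Order: BREAKING, 3 violation(s)
decoding the Order value with the v2 reader:
  severity := "MID"
  zip := 1
  id := 5
  read fails at payload under R3
  => FAILS_AT (payload, R3)

backward: BREAKING [(payload, R1), (payload, R3), (severity, R1)]; decoded: FAILS_AT (payload, R3)


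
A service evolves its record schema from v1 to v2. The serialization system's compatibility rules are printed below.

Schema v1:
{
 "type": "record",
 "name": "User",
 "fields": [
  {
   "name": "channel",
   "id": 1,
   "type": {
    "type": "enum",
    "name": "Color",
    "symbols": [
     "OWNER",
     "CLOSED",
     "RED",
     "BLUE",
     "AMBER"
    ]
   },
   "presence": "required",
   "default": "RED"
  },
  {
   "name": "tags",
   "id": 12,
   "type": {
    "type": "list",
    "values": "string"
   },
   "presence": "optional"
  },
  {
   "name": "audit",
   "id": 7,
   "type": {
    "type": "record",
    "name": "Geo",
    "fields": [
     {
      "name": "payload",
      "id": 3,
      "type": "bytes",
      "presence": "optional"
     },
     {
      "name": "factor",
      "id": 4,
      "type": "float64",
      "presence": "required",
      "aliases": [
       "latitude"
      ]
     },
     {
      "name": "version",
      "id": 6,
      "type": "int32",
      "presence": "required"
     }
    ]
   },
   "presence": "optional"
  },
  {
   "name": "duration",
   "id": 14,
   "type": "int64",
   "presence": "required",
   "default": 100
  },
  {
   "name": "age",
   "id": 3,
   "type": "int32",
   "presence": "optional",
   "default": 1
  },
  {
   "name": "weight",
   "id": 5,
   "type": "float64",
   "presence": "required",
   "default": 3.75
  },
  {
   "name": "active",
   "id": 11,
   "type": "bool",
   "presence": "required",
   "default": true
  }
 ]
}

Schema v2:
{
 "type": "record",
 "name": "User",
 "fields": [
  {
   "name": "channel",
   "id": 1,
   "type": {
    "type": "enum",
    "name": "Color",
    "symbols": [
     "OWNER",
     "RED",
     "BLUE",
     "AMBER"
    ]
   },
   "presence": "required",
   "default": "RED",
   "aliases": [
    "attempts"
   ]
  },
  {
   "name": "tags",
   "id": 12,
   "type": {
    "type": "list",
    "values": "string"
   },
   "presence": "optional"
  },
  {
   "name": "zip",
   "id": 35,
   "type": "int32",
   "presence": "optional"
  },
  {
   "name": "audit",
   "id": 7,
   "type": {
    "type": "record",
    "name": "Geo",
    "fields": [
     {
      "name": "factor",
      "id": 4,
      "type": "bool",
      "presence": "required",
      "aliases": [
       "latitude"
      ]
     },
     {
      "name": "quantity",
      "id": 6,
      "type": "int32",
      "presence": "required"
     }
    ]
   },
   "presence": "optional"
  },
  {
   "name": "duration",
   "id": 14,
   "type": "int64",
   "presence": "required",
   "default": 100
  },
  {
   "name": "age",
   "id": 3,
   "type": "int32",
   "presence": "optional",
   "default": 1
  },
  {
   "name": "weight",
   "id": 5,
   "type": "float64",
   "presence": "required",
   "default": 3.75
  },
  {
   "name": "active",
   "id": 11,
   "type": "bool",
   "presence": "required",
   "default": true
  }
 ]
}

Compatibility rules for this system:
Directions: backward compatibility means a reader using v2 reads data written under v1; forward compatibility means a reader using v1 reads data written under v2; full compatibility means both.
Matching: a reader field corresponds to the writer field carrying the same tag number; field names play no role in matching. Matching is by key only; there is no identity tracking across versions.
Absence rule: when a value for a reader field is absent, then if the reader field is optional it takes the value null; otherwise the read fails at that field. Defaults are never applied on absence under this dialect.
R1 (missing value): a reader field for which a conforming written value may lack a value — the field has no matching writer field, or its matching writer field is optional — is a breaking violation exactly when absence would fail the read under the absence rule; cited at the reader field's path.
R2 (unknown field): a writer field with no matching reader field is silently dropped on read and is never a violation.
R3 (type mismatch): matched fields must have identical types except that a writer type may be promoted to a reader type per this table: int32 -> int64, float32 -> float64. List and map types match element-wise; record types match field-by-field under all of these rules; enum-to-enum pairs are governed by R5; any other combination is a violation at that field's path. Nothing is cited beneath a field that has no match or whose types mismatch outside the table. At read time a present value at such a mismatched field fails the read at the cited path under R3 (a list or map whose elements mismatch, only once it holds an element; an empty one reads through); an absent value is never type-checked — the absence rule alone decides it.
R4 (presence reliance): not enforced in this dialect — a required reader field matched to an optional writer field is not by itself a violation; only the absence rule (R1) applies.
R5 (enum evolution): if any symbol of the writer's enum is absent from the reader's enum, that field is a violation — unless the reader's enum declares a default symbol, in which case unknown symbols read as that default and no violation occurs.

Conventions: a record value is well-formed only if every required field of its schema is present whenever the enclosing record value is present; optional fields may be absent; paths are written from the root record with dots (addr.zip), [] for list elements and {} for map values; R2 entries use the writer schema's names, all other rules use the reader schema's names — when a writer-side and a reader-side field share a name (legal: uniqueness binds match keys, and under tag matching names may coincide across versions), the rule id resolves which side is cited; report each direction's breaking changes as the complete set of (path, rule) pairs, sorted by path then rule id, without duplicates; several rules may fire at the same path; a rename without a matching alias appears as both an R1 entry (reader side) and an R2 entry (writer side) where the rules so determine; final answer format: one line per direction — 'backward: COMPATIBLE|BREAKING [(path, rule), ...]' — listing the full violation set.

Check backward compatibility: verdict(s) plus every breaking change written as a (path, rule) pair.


backward: BREAKING [(audit.factor, R3), (channel, R5)]

the writer's type comes first in each User pair
backward pass over User, reader schema v2, writer schema v1:
  channel: paired with writer channel (Color -> Color; writer required)
  tags: paired with writer tags (list<string> -> list<string>; writer optional)
  zip has no writer counterpart
  audit: paired with writer audit (Geo -> Geo; writer optional)
  duration: paired with writer duration (int64 -> int64; writer required)
  age: paired with writer age (int32 -> int32; writer optional)
  weight: paired with writer weight (float64 -> float64; writer required)
  active: paired with writer active (bool -> bool; writer required)
  audit.factor: paired with writer audit.factor (float64 -> bool; writer required)
  audit.quantity: paired with writer audit.version (int32 -> int32; writer required)
  writer field audit.payload has no reader counterpart
  rule R3 violated at audit.factor
  rule R5 violated at channel
  backward on User therefore BREAKING (2)
checking off the User differences that do not matter here:
  added field zip to record User: optional int32, tag 35 (in v2 it sits immediately before audit) -> inert for the asked User verdict: nothing fires
  renamed field version to quantity in record Geo -> inert for the asked User verdict: nothing fires
  removed field payload from record Geo -> inert for the asked User verdict: nothing fires


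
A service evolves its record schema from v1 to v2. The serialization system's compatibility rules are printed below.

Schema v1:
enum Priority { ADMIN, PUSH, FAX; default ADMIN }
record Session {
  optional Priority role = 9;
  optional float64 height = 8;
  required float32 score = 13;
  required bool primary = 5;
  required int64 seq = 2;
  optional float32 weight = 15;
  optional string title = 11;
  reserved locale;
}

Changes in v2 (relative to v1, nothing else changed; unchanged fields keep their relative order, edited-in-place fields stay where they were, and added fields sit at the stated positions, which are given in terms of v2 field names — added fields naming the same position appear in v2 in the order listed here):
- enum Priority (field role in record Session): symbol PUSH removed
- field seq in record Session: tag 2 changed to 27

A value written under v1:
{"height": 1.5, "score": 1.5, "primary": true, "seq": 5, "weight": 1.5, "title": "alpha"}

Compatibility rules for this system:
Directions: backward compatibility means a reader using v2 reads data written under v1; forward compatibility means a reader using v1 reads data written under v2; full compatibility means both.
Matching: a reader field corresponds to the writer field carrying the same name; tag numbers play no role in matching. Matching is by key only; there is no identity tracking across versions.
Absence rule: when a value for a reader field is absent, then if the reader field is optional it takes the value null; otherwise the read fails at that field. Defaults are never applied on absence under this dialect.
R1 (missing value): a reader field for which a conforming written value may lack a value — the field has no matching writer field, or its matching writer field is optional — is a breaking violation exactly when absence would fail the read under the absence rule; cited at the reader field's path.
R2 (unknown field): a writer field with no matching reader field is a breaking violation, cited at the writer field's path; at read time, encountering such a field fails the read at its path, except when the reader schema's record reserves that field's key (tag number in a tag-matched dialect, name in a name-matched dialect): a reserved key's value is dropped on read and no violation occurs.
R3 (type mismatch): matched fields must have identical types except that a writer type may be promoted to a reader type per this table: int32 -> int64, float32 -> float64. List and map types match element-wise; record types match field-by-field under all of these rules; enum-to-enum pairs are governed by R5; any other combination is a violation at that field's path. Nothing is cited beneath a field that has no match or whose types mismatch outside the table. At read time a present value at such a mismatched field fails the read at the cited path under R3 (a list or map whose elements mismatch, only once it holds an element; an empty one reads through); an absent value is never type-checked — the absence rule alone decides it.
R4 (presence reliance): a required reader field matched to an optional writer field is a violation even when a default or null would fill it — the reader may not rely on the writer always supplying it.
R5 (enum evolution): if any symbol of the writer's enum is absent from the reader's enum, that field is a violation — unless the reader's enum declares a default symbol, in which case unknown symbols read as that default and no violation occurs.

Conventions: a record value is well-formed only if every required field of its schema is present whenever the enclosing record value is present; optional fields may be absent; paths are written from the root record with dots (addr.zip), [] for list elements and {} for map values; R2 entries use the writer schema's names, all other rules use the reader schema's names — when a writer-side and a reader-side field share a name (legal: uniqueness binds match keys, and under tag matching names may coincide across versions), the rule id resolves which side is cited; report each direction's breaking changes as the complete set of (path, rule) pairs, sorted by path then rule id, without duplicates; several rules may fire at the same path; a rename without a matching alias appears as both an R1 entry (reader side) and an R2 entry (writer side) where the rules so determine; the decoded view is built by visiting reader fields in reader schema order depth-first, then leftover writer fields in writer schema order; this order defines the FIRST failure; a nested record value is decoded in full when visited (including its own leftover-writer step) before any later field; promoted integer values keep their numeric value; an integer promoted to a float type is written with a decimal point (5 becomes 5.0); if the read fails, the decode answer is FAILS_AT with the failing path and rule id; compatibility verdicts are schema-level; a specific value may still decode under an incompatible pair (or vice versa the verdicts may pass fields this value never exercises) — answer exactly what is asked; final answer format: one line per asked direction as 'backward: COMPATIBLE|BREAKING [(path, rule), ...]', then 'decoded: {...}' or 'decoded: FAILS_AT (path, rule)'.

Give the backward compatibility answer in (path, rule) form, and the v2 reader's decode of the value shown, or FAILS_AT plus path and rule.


backward: COMPATIBLE []; decoded: {"role": null, "height": 1.5, "score": 1.5, "primary": true, "seq": 5, "weight": 1.5, "title": "alpha"}

each type pair in Session: writer, then reader
backward for Session (reader v2, writer v1):
  Priority -> Priority, writer optional: role aligns to role
  float64 -> float64, writer optional: height aligns to height
  float32 -> float32, writer required: score aligns to score
  bool -> bool, writer required: primary aligns to primary
  int64 -> int64, writer required: seq aligns to seq
  float32 -> float32, writer optional: weight aligns to weight
  string -> string, writer optional: title aligns to title
  => backward verdict for Session: COMPATIBLE, no violations
decode (reader v2):
  role := null (missing; optional => null)
  height := 1.5
  score := 1.5
  primary := true
  seq := 5
  weight := 1.5
  title := "alpha"
  => decoded: {"role": null, "height": 1.5, "score": 1.5, "primary": true, "seq": 5, "weight": 1.5, "title": "alpha"}
diffs on Session not affecting the asked answer:
  enum Priority (field role in record Session): symbol PUSH removed -> fires no rule on Session, leaving the asked answer as it is
  field seq in record Session: tag 2 changed to 27 -> fires no rule on Session, leaving the asked answer as it is


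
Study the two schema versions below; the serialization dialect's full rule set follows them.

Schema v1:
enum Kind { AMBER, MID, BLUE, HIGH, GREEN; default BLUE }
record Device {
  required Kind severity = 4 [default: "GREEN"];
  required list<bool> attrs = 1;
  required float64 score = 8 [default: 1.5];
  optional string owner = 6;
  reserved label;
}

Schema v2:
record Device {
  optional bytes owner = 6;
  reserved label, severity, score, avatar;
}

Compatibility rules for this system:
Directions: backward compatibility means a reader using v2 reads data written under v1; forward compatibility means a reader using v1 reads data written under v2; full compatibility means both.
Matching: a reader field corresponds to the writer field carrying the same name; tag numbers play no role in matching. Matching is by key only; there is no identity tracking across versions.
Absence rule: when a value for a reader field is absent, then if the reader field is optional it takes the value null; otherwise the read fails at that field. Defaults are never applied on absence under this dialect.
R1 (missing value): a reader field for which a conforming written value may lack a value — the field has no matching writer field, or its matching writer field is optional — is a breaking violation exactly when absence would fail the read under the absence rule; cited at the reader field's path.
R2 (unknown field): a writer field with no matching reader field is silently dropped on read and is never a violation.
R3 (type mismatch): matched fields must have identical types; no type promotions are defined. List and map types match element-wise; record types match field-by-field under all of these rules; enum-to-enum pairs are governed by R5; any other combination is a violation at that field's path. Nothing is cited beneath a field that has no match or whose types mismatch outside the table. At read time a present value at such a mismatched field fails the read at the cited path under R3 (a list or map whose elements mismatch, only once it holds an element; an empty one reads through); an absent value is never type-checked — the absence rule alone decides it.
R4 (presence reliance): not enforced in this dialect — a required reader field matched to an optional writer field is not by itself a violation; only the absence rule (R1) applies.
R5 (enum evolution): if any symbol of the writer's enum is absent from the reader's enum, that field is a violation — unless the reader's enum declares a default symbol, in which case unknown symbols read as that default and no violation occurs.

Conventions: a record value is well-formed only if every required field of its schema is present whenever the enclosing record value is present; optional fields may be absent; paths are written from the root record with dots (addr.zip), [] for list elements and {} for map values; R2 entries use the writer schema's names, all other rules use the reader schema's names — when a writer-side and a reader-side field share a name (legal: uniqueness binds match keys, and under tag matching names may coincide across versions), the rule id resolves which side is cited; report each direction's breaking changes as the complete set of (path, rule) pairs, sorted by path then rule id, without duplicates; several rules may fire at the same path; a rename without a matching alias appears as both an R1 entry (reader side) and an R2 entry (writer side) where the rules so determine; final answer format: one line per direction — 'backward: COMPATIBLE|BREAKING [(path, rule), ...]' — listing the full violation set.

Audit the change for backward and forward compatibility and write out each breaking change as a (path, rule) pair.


the writer's type comes first in each Device pair
backward pass over Device, reader schema v2, writer schema v1:
  owner: paired with writer owner (string -> bytes; writer optional)
  leftover writer field: severity
  leftover writer field: attrs
  leftover writer field: score
  rule R3 violated at owner
  => backward: BREAKING (1)
forward pass over Device, reader schema v1, writer schema v2:
  severity has no writer counterpart
  attrs has no writer counterpart
  score has no writer counterpart
  owner: paired with writer owner (bytes -> string; writer optional)
  rule R1 violated at attrs
  rule R3 violated at owner
  rule R1 violated at score
  rule R1 violated at severity
  => forward: BREAKING (4)

backward: BREAKING [(owner, R3)]; forward: BREAKING [(attrs, R1), (owner, R3), (score, R1), (severity, R1)]


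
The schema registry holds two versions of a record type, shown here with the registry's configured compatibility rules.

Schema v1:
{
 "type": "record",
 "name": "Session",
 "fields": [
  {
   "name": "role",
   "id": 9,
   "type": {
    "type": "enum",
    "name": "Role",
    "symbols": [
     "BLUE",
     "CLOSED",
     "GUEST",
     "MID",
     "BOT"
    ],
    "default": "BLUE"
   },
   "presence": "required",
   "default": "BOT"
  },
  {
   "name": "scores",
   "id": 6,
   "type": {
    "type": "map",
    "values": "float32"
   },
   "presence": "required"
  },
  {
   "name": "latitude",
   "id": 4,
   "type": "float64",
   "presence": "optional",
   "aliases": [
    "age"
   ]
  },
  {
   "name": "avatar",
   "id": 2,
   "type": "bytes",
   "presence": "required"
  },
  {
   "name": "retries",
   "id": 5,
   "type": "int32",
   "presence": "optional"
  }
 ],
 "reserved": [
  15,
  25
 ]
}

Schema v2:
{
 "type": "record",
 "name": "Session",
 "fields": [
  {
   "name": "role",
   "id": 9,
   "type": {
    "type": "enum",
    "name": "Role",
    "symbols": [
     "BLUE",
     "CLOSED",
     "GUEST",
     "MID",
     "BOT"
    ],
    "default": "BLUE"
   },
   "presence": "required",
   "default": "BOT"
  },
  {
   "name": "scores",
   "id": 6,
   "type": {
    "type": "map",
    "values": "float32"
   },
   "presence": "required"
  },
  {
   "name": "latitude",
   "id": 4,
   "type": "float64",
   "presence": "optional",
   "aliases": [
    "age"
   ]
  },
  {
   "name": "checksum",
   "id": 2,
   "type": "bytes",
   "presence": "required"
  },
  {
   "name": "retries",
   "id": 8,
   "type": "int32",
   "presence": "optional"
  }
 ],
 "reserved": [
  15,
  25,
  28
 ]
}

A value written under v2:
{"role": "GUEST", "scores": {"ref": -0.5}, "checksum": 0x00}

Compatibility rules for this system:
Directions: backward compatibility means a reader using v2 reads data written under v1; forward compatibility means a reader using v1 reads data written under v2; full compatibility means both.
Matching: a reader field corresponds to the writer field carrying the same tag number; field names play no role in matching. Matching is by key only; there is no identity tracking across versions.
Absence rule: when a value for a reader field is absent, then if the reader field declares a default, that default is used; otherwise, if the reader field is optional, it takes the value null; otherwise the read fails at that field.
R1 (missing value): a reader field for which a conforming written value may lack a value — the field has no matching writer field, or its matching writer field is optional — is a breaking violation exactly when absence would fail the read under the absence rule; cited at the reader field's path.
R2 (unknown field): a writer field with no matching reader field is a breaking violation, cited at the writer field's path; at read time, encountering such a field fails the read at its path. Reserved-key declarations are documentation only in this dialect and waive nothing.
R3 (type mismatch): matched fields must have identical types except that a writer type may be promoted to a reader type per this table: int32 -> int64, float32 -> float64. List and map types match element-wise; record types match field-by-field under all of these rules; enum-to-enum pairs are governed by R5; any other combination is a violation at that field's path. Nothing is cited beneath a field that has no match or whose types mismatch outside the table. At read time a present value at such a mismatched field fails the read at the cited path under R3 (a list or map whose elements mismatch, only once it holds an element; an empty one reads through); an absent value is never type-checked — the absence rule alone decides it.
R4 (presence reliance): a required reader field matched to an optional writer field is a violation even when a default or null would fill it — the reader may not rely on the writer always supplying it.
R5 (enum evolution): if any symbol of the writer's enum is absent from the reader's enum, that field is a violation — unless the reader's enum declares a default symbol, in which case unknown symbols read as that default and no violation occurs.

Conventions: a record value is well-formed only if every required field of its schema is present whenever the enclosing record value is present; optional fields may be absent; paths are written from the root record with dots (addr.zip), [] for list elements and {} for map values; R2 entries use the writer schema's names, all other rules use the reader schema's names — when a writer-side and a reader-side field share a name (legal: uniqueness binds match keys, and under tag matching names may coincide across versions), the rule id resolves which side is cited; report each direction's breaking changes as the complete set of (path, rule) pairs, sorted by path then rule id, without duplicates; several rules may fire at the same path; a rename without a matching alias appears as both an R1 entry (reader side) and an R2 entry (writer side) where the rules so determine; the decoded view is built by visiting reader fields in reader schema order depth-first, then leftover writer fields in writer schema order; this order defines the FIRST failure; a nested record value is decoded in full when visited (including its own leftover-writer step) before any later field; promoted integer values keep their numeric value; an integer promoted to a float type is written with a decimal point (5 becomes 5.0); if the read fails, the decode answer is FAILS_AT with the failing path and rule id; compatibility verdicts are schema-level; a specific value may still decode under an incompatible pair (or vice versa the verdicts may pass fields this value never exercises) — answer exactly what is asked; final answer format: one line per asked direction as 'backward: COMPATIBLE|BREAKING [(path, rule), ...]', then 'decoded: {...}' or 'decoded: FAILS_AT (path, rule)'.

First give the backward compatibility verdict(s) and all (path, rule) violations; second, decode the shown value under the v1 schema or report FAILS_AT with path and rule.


backward: BREAKING [(retries, R2)]; decoded: {"role": "GUEST", "scores": {"ref": -0.5}, "latitude": null, "avatar": 0x00, "retries": null}

each type pair in Session: writer, then reader
checking backward for Session: reader v2 against writer v1:
  role: Role -> Role, writer required; from role
  scores: map<string, float32> -> map<string, float32>, writer required; from scores
  latitude: float64 -> float64, writer optional; from latitude
  checksum: bytes -> bytes, writer required; from avatar
  retries: no writer-side match
  leftover writer field: retries
  violation R2 at retries
  => 1 violation(s): backward is BREAKING for Session
decoding the Session value with the v1 reader:
  role := "GUEST"
  scores := {"ref": -0.5}
  latitude := null (missing; optional => null)
  avatar := 0x00 (from writer checksum)
  retries := null (missing; optional => null)
  => decoded: {"role": "GUEST", "scores": {"ref": -0.5}, "latitude": null, "avatar": 0x00, "retries": null}
diffs on Session not affecting the asked answer:
  renamed field avatar to checksum in record Session -> triggers nothing under Session's printed rules — same verdict


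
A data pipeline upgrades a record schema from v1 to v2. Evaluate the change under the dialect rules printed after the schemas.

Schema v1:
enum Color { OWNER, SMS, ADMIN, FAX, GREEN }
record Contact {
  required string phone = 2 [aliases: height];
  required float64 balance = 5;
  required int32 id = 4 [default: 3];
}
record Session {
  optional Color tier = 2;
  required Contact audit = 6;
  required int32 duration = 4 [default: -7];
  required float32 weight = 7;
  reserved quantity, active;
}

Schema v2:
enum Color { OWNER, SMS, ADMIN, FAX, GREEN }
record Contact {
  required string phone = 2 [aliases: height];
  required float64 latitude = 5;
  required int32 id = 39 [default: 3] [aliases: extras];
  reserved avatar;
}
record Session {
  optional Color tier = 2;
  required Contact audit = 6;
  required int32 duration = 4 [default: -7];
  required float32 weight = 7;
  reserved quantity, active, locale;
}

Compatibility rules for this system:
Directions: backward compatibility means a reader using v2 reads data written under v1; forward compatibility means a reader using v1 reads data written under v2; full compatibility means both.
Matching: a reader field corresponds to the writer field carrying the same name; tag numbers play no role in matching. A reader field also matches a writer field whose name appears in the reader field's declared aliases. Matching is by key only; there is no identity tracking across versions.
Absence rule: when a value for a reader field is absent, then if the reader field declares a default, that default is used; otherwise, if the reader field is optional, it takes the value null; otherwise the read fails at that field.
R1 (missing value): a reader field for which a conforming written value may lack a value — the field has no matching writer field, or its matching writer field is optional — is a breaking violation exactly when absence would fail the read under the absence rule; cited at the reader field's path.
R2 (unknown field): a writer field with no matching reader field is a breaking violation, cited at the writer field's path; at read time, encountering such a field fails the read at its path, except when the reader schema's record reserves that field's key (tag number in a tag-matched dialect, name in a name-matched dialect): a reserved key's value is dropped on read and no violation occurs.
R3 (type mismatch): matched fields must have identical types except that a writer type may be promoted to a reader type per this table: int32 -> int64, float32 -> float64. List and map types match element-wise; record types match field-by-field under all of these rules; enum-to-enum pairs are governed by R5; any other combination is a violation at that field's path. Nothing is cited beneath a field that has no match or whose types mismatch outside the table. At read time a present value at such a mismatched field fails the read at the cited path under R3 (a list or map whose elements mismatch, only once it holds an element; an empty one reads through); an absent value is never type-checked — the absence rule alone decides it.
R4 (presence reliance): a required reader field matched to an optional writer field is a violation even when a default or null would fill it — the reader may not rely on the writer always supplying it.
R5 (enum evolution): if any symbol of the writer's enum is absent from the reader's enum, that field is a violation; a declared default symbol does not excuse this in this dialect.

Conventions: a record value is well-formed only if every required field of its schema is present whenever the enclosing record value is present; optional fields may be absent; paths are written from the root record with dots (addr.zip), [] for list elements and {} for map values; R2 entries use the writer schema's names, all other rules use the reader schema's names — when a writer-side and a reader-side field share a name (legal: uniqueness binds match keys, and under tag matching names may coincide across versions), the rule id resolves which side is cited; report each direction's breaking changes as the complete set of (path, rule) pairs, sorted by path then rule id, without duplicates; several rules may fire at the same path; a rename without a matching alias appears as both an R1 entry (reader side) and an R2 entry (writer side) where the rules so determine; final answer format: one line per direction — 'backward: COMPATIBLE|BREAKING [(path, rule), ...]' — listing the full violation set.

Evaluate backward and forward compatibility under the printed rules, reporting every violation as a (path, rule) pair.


arrows below run writer -> reader for Session
backward for Session (reader v2, writer v1):
  writer optional, Color -> Color: reader tier maps from writer tier
  writer required, Contact -> Contact: reader audit maps from writer audit
  writer required, int32 -> int32: reader duration maps from writer duration
  writer required, float32 -> float32: reader weight maps from writer weight
  writer required, string -> string: reader audit.phone maps from writer audit.phone
  audit.latitude has no writer counterpart
  writer required, int32 -> int32: reader audit.id maps from writer audit.id
  audit.balance (writer side), unknown to reader
  R2 fires at audit.balance
  R1 fires at audit.latitude
  => backward verdict for Session: BREAKING, 2 violation(s)
forward for Session (reader v1, writer v2):
  writer optional, Color -> Color: reader tier maps from writer tier
  writer required, Contact -> Contact: reader audit maps from writer audit
  writer required, int32 -> int32: reader duration maps from writer duration
  writer required, float32 -> float32: reader weight maps from writer weight
  writer required, string -> string: reader audit.phone maps from writer audit.phone
  audit.balance has no writer counterpart
  writer required, int32 -> int32: reader audit.id maps from writer audit.id
  audit.latitude (writer side), unknown to reader
  R1 fires at audit.balance
  R2 fires at audit.latitude
  => forward verdict for Session: BREAKING, 2 violation(s)

backward: BREAKING [(audit.balance, R2), (audit.latitude, R1)]; forward: BREAKING [(audit.balance, R1), (audit.latitude, R2)]


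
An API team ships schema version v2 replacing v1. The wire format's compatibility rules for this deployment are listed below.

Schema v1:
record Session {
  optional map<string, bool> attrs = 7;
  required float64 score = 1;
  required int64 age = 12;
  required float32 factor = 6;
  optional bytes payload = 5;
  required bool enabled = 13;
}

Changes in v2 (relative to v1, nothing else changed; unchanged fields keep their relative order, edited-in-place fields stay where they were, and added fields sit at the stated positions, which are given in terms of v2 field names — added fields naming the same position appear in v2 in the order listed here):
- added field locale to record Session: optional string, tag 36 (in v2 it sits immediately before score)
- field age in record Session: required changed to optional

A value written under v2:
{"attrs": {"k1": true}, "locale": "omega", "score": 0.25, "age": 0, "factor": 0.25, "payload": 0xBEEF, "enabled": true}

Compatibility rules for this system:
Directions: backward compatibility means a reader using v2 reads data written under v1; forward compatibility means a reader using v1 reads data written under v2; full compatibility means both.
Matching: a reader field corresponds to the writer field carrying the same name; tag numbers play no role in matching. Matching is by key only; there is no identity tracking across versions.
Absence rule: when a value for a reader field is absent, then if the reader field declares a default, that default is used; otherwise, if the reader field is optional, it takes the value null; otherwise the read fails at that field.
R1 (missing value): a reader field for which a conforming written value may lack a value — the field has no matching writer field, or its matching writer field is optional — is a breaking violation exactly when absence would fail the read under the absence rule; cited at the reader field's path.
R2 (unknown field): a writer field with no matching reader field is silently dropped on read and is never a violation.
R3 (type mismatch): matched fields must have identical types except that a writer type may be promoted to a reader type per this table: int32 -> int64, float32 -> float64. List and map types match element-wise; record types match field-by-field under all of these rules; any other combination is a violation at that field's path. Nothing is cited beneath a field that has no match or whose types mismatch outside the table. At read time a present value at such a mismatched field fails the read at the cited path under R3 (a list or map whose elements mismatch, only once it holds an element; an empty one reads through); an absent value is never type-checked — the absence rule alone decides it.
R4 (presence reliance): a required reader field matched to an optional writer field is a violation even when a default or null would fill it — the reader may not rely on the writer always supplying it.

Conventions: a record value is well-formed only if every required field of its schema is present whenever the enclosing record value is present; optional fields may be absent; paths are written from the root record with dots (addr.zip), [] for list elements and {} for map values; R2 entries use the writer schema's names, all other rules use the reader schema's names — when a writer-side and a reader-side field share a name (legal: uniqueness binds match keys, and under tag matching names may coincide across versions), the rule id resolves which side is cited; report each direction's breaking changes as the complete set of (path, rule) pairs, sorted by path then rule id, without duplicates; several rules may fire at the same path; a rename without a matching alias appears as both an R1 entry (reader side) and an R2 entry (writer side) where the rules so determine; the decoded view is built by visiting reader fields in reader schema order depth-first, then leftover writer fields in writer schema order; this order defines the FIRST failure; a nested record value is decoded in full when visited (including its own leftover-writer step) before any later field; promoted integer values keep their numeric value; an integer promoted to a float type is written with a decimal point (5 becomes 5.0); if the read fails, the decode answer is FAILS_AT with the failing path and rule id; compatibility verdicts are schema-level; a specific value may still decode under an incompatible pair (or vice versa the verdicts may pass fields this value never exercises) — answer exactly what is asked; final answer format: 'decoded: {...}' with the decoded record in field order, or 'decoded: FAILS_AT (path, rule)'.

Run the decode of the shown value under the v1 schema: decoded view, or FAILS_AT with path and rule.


the writer's type comes first in each Session pair
decode walk for Session under reader schema v1:
  attrs := {"k1": true}
  score := 0.25
  age := 0
  factor := 0.25
  payload := 0xBEEF
  enabled := true
  writer locale: no reader field; dropped
  => decoded: {"attrs": {"k1": true}, "score": 0.25, "age": 0, "factor": 0.25, "payload": 0xBEEF, "enabled": true}
ruling out the remaining Session differences:
  added field locale to record Session: optional string, tag 36 (in v2 it sits immediately before score) -> triggers nothing under the printed rules; the Session answer is the same either way
  field age in record Session: required changed to optional -> matters for Session compatibility verdicts, not for this value's decode

decoded: {"attrs": {"k1": true}, "score": 0.25, "age": 0, "factor": 0.25, "payload": 0xBEEF, "enabled": true}
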